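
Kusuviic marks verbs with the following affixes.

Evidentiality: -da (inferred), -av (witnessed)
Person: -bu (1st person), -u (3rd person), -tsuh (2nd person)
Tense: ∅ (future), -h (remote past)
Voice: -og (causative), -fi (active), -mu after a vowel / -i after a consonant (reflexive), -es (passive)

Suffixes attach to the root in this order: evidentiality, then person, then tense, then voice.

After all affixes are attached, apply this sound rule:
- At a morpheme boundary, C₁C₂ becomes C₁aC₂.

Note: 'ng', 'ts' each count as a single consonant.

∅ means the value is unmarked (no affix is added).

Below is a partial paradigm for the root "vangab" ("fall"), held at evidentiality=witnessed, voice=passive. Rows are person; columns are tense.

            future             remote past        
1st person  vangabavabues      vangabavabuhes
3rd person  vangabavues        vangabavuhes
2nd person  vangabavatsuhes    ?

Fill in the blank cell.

Attach evidentiality witnessed -av → vangabav.
Attach person 2nd person -tsuh → vangabavtsuh.
Attach tense remote past -h → vangabavtsuhh.
Attach voice passive -es → vangabavtsuhhes.
Apply epenthesis: vangabavtsuhhes → vangabavatsuhahes.

vangabavatsuhahes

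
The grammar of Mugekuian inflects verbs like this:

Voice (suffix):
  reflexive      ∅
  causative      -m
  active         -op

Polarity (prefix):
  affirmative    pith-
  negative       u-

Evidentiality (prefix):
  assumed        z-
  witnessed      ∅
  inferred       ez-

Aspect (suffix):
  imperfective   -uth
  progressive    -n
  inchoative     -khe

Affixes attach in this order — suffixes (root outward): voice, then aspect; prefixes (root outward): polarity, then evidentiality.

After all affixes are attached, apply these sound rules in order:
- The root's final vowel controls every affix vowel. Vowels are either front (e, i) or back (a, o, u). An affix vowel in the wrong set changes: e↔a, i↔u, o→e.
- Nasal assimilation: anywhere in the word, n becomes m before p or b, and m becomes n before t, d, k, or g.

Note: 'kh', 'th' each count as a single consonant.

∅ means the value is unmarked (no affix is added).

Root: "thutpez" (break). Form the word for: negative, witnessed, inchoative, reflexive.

ithutpezkhe

Attach polarity negative u- → uthutpez.
evidentiality = witnessed: zero marking, form stays uthutpez.
voice = reflexive: zero marking, form stays uthutpez.
Attach aspect inchoative -khe → uthutpezkhe.
Apply vowel harmony: uthutpezkhe → ithutpezkhe.
Nasal assimilation: no change.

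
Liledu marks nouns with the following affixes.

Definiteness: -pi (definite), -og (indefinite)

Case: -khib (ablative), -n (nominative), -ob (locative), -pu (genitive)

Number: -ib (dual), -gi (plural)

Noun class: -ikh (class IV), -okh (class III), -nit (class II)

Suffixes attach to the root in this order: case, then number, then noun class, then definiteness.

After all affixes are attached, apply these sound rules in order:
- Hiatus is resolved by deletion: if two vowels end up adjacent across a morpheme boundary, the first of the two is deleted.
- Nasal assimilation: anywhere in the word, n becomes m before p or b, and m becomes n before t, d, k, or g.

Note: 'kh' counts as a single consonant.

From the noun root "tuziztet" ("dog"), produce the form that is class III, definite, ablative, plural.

Attach case ablative -khib → tuziztetkhib.
Attach number plural -gi → tuziztetkhibgi.
Attach noun class class III -okh → tuziztetkhibgiokh.
Attach definiteness definite -pi → tuziztetkhibgiokhpi.
Apply vowel deletion: tuziztetkhibgiokhpi → tuziztetkhibgokhpi.
Nasal assimilation: no change.

tuziztetkhibgokhpi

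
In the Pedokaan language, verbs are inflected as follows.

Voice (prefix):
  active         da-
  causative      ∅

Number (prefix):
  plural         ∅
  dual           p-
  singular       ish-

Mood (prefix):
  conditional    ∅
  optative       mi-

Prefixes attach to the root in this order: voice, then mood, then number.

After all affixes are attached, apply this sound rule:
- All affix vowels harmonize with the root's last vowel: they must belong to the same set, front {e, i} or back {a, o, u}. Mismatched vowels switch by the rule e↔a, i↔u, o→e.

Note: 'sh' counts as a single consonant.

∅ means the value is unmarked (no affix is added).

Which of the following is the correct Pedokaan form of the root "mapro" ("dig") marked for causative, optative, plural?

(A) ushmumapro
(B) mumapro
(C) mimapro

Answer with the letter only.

voice = causative: zero marking, form stays mapro.
Attach mood optative mi- → mimapro.
number = plural: zero marking, form stays mimapro.
Apply vowel harmony: mimapro → mumapro.
So the correct form is mumapro, option (B).
(A) ushmumapro is wrong: it uses singular instead of plural for number.
(C) mimapro is wrong: it fails to apply the sound rule(s).

B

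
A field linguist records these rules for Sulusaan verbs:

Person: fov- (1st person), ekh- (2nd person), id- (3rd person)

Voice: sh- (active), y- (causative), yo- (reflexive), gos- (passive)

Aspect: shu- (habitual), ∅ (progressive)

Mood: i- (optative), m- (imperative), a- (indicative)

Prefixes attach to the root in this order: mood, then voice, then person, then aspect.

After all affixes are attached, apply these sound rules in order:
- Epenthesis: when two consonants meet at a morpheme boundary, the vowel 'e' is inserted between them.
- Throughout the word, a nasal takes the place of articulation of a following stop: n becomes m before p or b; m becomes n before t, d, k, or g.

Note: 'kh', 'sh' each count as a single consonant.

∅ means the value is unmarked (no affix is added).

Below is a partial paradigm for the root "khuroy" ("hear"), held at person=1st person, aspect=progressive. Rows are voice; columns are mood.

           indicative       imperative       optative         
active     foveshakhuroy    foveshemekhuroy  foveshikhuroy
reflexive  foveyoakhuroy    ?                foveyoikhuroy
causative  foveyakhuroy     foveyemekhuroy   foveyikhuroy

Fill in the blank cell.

foveyomekhuroy

Attach mood imperative m- → mkhuroy.
Attach voice reflexive yo- → yomkhuroy.
Attach person 1st person fov- → fovyomkhuroy.
aspect = progressive: zero marking, form stays fovyomkhuroy.
Apply epenthesis: fovyomkhuroy → foveyomekhuroy.
Nasal assimilation: no change.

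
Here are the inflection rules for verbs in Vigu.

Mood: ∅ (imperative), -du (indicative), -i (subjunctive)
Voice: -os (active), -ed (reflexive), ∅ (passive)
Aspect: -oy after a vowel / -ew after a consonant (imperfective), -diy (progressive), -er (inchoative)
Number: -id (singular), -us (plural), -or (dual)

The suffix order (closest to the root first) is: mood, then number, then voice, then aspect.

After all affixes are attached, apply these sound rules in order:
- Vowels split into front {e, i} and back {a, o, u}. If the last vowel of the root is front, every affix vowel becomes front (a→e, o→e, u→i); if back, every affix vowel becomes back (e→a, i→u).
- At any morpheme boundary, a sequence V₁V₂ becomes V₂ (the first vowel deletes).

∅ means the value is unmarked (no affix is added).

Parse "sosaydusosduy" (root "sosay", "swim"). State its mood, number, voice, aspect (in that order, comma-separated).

Segment: sosay-du-us-os-diy.
mood: -du → indicative.
number: -us → plural.
voice: -os → active.
aspect: -diy → progressive.

indicative, plural, active, progressive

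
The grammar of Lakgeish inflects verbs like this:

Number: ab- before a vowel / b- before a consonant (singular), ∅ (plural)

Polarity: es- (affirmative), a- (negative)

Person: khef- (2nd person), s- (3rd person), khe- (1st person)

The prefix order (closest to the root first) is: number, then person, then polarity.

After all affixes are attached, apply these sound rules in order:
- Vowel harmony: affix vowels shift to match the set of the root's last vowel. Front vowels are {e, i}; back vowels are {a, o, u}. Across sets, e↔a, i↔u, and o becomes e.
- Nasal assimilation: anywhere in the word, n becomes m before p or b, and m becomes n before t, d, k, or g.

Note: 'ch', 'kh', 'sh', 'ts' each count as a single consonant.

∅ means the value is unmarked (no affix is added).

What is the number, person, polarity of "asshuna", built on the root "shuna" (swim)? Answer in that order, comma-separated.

plural, 3rd person, negative

Segment: a-s-shuna.
number: ∅ → plural.
person: s- → 3rd person.
polarity: a- → negative.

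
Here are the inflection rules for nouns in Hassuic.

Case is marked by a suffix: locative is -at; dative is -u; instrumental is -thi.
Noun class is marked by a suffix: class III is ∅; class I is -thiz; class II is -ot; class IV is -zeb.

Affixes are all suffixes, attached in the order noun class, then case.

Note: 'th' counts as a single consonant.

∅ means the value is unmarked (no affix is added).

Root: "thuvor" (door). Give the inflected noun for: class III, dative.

noun class = class III: zero marking, form stays thuvor.
Attach case dative -u → thuvoru.

thuvoru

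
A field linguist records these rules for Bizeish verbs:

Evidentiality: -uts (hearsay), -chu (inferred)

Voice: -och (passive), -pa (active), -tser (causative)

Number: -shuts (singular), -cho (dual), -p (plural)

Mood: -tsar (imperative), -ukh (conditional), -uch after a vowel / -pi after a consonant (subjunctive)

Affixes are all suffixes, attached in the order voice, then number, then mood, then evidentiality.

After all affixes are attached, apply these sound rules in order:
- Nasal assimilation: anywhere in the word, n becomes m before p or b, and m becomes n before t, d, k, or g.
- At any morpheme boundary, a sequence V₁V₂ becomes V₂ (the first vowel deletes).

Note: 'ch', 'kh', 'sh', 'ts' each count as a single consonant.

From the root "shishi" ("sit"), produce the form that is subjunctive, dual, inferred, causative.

shishitserchuchchu

Attach voice causative -tser → shishitser.
Attach number dual -cho → shishitsercho.
Attach mood subjunctive -uch (after vowel 'o') → shishitserchouch.
Attach evidentiality inferred -chu → shishitserchouchchu.
Nasal assimilation: no change.
Apply vowel deletion: shishitserchouchchu → shishitserchuchchu.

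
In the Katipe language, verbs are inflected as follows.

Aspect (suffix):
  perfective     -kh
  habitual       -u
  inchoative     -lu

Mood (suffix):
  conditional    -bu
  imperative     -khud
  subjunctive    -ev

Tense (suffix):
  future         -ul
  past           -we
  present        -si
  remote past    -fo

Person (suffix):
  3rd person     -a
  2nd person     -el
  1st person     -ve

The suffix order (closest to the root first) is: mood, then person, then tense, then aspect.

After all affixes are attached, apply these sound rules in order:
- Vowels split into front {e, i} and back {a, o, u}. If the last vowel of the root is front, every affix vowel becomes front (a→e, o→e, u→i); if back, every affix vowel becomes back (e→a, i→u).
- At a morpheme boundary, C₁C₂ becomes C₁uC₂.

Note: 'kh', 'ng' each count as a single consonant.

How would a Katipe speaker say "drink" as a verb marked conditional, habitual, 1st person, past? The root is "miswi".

Attach mood conditional -bu → miswibu.
Attach person 1st person -ve → miswibuve.
Attach tense past -we → miswibuvewe.
Attach aspect habitual -u → miswibuveweu.
Apply vowel harmony: miswibuveweu → miswibivewei.
Epenthesis: no change.

miswibivewei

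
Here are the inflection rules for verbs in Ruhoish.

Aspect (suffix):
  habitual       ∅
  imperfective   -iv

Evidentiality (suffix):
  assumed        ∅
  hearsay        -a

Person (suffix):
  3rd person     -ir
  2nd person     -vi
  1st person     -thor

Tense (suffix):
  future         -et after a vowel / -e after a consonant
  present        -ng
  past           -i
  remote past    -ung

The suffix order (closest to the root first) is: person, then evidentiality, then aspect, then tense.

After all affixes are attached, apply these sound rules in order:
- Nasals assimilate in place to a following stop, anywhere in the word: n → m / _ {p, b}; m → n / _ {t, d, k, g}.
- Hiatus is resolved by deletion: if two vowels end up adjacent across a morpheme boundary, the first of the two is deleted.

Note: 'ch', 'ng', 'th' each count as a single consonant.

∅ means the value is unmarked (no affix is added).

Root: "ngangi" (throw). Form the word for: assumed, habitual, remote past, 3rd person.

Attach person 3rd person -ir → ngangiir.
evidentiality = assumed: zero marking, form stays ngangiir.
aspect = habitual: zero marking, form stays ngangiir.
Attach tense remote past -ung → ngangiirung.
Nasal assimilation: no change.
Apply vowel deletion: ngangiirung → ngangirung.

ngangirung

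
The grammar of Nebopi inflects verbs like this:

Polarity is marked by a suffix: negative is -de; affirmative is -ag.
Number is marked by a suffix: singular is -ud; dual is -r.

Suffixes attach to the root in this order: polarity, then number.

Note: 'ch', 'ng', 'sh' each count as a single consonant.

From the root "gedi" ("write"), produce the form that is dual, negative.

gedider

Attach polarity negative -de → gedide.
Attach number dual -r → gedider.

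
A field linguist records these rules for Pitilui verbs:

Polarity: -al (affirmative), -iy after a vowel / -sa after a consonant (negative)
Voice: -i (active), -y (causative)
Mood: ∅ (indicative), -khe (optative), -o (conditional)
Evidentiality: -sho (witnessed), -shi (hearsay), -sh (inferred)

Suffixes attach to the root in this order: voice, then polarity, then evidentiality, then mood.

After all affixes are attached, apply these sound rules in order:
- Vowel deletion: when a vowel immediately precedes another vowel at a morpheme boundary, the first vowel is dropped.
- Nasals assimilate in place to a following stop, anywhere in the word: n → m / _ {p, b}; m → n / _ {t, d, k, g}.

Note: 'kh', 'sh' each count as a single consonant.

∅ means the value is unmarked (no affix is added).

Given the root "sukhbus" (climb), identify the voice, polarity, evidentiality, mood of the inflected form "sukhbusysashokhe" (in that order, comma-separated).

causative, negative, witnessed, optative

Segment: sukhbus-y-sa-sho-khe.
voice: -y → causative.
polarity: -iy/sa → negative.
evidentiality: -sho → witnessed.
mood: -khe → optative.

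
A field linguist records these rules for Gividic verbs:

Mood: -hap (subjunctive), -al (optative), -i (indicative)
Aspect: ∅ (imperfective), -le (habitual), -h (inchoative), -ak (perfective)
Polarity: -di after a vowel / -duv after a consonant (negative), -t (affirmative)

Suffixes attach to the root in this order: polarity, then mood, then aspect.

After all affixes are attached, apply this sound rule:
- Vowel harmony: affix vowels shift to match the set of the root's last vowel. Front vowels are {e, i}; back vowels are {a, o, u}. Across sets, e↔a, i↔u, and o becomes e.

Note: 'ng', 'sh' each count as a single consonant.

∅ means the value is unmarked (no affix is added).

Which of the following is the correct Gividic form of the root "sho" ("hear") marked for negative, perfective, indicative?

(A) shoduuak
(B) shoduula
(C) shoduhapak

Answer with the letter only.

Attach polarity negative -di (after vowel 'o') → shodi.
Attach mood indicative -i → shodii.
Attach aspect perfective -ak → shodiiak.
Apply vowel harmony: shodiiak → shoduuak.
So the correct form is shoduuak, option (A).
(B) shoduula is wrong: it uses habitual instead of perfective for aspect.
(C) shoduhapak is wrong: it uses subjunctive instead of indicative for mood.

A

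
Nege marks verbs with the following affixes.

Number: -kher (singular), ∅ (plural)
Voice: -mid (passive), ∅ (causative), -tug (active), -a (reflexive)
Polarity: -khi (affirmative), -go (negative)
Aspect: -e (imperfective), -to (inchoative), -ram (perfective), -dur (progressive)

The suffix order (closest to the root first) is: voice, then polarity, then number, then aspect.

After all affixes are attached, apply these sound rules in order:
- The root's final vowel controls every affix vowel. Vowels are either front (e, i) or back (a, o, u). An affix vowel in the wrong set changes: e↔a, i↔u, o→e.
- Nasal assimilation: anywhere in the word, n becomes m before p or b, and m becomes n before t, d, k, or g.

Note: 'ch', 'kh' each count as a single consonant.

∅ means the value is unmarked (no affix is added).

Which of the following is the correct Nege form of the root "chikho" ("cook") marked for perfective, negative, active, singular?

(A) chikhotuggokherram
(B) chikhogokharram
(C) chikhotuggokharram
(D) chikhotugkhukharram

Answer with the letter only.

C

Attach voice active -tug → chikhotug.
Attach polarity negative -go → chikhotuggo.
Attach number singular -kher → chikhotuggokher.
Attach aspect perfective -ram → chikhotuggokherram.
Apply vowel harmony: chikhotuggokherram → chikhotuggokharram.
Nasal assimilation: no change.
So the correct form is chikhotuggokharram, option (C).
(B) chikhogokharram is wrong: it uses causative instead of active for voice.
(D) chikhotugkhukharram is wrong: it uses affirmative instead of negative for polarity.
(A) chikhotuggokherram is wrong: it fails to apply the sound rule(s).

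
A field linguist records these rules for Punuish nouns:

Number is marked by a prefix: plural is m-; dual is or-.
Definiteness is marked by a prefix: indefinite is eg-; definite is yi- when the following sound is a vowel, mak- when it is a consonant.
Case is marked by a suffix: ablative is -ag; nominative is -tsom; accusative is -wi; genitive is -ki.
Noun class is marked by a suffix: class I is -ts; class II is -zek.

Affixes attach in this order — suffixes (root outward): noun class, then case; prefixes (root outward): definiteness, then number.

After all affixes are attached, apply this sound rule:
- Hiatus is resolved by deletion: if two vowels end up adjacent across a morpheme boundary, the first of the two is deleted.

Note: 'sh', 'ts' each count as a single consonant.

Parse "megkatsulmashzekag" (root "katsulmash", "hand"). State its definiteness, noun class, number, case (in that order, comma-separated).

Segment: m-eg-katsulmash-zek-ag.
definiteness: eg- → indefinite.
noun class: -zek → class II.
number: m- → plural.
case: -ag → ablative.

indefinite, class II, plural, ablative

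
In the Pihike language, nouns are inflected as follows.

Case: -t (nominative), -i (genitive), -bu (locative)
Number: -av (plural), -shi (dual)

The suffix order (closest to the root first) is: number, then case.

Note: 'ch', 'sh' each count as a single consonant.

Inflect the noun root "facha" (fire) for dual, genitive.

Attach number dual -shi → fachashi.
Attach case genitive -i → fachashii.

fachashii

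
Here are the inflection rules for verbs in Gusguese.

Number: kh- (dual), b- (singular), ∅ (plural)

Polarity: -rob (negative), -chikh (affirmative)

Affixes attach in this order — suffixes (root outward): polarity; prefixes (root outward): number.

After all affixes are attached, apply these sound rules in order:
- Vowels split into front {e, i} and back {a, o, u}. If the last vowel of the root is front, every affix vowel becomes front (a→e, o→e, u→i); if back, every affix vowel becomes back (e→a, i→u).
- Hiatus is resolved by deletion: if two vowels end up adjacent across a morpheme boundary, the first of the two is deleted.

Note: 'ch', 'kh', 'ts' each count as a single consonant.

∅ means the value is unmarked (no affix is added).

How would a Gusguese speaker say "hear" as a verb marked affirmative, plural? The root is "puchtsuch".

puchtsuchchukh

Attach polarity affirmative -chikh → puchtsuchchikh.
number = plural: zero marking, form stays puchtsuchchikh.
Apply vowel harmony: puchtsuchchikh → puchtsuchchukh.
Vowel deletion: no change.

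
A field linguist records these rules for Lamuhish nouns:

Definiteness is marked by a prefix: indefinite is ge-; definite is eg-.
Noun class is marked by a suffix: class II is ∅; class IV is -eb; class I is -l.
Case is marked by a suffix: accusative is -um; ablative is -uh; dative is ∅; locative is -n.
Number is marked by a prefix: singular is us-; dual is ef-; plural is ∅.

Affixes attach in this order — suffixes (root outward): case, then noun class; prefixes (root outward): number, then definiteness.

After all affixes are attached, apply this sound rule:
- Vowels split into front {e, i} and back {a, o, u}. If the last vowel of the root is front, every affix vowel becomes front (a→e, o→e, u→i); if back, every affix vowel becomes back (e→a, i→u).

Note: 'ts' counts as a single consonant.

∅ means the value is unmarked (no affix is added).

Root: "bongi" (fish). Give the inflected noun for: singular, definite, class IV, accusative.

Attach number singular us- → usbongi.
Attach case accusative -um → usbongium.
Attach noun class class IV -eb → usbongiumeb.
Attach definiteness definite eg- → egusbongiumeb.
Apply vowel harmony: egusbongiumeb → egisbongiimeb.

egisbongiimeb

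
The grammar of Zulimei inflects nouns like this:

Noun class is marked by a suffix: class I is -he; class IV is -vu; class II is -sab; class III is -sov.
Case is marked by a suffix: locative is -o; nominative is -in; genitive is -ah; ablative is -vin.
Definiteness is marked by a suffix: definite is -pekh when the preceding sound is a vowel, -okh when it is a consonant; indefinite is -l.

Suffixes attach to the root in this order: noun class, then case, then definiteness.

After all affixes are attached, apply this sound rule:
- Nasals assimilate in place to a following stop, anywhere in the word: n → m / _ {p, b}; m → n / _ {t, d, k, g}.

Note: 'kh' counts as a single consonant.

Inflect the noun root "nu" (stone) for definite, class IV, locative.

nuvuopekh

Attach noun class class IV -vu → nuvu.
Attach case locative -o → nuvuo.
Attach definiteness definite -pekh (after vowel 'o') → nuvuopekh.
Nasal assimilation: no change.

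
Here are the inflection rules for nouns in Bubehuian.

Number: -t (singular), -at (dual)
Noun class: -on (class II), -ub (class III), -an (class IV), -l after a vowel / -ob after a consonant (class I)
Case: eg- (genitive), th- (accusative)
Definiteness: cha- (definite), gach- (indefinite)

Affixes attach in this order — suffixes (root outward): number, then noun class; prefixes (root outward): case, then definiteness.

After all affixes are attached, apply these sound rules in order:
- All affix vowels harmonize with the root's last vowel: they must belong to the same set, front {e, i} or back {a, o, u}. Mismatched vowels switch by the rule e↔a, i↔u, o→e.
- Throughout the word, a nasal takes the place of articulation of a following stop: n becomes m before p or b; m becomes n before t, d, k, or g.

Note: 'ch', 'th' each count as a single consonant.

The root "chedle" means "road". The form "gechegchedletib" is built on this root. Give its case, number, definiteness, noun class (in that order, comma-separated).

Segment: gach-eg-chedle-t-ub.
case: eg- → genitive.
number: -t → singular.
definiteness: gach- → indefinite.
noun class: -ub → class III.

genitive, singular, indefinite, class III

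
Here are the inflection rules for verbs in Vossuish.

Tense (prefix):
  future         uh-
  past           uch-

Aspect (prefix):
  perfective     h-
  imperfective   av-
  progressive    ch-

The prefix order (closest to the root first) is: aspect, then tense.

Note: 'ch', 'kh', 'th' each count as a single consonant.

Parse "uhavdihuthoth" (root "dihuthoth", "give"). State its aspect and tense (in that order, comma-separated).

imperfective, future

Segment: uh-av-dihuthoth.
aspect: av- → imperfective.
tense: uh- → future.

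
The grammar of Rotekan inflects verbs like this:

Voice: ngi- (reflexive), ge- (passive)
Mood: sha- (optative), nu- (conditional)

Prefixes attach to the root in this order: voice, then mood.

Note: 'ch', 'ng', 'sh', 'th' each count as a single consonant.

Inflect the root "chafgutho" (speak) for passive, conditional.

Attach voice passive ge- → gechafgutho.
Attach mood conditional nu- → nugechafgutho.

nugechafgutho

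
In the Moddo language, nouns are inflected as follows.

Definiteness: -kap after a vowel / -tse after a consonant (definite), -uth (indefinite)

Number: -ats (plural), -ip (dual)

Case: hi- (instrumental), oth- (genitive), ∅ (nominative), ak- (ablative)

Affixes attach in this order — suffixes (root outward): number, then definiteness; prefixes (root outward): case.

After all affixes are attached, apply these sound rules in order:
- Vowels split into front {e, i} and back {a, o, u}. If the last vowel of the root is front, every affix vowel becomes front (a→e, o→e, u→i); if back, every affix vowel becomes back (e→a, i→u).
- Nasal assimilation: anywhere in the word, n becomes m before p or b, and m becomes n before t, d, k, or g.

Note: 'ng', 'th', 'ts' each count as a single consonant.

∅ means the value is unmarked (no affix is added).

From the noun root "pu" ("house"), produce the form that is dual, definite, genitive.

Attach number dual -ip → puip.
Attach case genitive oth- → othpuip.
Attach definiteness definite -tse (after consonant 'p') → othpuiptse.
Apply vowel harmony: othpuiptse → othpuuptsa.
Nasal assimilation: no change.

othpuuptsa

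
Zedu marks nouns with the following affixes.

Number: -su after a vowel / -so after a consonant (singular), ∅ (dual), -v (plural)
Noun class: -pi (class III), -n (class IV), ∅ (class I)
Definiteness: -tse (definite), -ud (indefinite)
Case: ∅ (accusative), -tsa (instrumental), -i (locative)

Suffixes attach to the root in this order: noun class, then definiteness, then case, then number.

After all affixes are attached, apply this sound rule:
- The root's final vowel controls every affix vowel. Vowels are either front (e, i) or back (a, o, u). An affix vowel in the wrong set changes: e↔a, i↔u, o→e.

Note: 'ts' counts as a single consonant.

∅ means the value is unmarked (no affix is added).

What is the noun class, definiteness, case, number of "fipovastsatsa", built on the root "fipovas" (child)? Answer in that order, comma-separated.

Segment: fipovas-tse-tsa.
noun class: ∅ → class I.
definiteness: -tse → definite.
case: -tsa → instrumental.
number: ∅ → dual.

class I, definite, instrumental, dual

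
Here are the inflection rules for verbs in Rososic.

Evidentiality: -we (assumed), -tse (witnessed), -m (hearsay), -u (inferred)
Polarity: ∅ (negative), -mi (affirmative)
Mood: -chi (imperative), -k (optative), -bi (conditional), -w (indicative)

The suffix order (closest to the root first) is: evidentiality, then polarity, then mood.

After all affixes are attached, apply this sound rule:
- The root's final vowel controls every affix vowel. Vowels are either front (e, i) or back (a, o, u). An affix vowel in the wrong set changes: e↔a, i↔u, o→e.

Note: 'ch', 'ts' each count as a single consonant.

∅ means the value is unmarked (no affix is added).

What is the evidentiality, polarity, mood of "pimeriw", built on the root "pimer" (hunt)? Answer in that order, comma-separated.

Segment: pimer-u-w.
evidentiality: -u → inferred.
polarity: ∅ → negative.
mood: -w → indicative.

inferred, negative, indicative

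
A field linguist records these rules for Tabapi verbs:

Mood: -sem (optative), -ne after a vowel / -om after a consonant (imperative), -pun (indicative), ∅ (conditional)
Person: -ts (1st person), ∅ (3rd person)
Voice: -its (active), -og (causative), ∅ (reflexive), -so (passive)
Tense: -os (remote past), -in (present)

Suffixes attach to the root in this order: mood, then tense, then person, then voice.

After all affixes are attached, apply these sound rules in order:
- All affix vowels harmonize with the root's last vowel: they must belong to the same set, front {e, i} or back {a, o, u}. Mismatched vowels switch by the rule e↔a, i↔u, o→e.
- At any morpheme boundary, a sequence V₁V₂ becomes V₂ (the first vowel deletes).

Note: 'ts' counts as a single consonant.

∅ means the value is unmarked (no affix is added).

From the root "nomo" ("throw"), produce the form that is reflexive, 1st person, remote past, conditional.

mood = conditional: zero marking, form stays nomo.
Attach tense remote past -os → nomoos.
Attach person 1st person -ts → nomoosts.
voice = reflexive: zero marking, form stays nomoosts.
Vowel harmony: no change.
Apply vowel deletion: nomoosts → nomosts.

nomosts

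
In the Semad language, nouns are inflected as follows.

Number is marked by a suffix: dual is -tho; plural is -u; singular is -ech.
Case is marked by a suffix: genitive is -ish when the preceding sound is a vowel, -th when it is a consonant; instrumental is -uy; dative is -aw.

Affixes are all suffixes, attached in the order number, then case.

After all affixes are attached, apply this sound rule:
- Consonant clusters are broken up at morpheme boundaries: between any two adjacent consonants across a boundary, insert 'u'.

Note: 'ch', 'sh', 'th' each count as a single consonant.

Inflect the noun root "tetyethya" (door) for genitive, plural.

Attach number plural -u → tetyethyau.
Attach case genitive -ish (after vowel 'u') → tetyethyauish.
Epenthesis: no change.

tetyethyauish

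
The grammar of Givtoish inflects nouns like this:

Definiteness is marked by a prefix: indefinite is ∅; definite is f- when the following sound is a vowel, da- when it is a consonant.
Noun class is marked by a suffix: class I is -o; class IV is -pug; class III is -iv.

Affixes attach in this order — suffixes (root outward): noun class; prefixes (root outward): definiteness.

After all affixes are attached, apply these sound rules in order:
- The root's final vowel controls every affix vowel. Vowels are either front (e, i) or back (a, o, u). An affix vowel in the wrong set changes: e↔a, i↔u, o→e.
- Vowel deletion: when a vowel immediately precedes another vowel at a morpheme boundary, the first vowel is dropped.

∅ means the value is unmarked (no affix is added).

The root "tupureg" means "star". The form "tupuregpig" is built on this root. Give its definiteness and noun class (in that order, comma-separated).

indefinite, class IV

Segment: tupureg-pug.
definiteness: ∅ → indefinite.
noun class: -pug → class IV.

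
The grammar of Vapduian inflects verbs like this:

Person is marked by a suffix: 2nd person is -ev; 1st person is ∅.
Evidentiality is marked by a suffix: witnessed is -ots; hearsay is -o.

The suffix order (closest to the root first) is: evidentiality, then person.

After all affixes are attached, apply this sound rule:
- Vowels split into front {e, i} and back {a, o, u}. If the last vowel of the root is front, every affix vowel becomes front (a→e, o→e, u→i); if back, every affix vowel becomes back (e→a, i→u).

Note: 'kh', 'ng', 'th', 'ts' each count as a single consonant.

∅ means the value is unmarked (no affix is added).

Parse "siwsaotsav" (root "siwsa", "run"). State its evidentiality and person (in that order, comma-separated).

Segment: siwsa-ots-ev.
evidentiality: -ots → witnessed.
person: -ev → 2nd person.

witnessed, 2nd person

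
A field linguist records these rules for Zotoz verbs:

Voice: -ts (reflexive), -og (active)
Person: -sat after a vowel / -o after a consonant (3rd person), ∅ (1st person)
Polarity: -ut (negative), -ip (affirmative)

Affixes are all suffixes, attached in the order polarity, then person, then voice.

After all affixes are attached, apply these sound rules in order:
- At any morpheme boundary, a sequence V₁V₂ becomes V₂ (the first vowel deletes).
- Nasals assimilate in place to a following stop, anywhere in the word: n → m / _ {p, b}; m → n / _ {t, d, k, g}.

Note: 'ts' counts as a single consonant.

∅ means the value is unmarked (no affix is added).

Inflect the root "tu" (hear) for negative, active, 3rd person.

tutog

Attach polarity negative -ut → tuut.
Attach person 3rd person -o (after consonant 't') → tuuto.
Attach voice active -og → tuutoog.
Apply vowel deletion: tuutoog → tutog.
Nasal assimilation: no change.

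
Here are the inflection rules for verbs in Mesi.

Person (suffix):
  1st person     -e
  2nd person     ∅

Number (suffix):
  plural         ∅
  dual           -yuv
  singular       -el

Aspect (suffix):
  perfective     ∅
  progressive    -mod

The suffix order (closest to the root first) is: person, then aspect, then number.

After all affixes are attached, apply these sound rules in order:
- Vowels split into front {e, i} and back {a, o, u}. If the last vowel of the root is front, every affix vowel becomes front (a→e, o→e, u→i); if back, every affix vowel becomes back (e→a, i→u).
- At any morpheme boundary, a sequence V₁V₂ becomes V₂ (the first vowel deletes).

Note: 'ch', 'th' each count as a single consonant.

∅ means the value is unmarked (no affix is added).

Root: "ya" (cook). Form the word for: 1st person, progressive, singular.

yamodal

Attach person 1st person -e → yae.
Attach aspect progressive -mod → yaemod.
Attach number singular -el → yaemodel.
Apply vowel harmony: yaemodel → yaamodal.
Apply vowel deletion: yaamodal → yamodal.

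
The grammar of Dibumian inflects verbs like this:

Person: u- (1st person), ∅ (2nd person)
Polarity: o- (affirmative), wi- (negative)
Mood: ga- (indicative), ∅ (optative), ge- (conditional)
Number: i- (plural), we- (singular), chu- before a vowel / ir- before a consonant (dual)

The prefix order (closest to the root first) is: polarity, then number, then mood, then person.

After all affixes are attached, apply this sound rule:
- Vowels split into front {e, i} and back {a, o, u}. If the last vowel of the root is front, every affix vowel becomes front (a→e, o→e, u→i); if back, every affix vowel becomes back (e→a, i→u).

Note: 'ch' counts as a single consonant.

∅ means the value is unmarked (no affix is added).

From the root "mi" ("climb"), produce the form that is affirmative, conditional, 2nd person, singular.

Attach polarity affirmative o- → omi.
Attach number singular we- → weomi.
Attach mood conditional ge- → geweomi.
person = 2nd person: zero marking, form stays geweomi.
Apply vowel harmony: geweomi → geweemi.

geweemi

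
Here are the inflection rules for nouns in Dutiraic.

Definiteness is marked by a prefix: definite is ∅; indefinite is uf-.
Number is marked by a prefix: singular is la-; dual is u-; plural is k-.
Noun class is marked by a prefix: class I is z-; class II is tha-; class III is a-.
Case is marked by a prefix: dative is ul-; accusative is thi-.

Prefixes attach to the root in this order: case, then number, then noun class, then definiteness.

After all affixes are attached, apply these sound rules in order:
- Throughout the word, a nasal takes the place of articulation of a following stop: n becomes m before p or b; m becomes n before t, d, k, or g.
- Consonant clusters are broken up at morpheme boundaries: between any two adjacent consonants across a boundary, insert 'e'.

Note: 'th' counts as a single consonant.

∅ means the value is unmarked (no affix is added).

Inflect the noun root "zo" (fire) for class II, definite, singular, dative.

Attach case dative ul- → ulzo.
Attach number singular la- → laulzo.
Attach noun class class II tha- → thalaulzo.
definiteness = definite: zero marking, form stays thalaulzo.
Nasal assimilation: no change.
Apply epenthesis: thalaulzo → thalaulezo.

thalaulezo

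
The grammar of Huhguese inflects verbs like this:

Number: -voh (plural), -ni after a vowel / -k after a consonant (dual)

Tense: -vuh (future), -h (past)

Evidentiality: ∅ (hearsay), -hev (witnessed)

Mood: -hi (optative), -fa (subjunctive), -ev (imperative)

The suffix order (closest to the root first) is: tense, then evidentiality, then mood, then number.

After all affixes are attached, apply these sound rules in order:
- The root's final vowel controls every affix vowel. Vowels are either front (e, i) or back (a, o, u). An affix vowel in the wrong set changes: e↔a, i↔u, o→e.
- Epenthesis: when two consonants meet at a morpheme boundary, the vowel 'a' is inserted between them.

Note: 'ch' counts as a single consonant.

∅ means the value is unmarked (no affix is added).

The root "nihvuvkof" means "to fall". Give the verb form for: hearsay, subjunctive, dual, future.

nihvuvkofavuhafanu

Attach tense future -vuh → nihvuvkofvuh.
evidentiality = hearsay: zero marking, form stays nihvuvkofvuh.
Attach mood subjunctive -fa → nihvuvkofvuhfa.
Attach number dual -ni (after vowel 'a') → nihvuvkofvuhfani.
Apply vowel harmony: nihvuvkofvuhfani → nihvuvkofvuhfanu.
Apply epenthesis: nihvuvkofvuhfanu → nihvuvkofavuhafanu.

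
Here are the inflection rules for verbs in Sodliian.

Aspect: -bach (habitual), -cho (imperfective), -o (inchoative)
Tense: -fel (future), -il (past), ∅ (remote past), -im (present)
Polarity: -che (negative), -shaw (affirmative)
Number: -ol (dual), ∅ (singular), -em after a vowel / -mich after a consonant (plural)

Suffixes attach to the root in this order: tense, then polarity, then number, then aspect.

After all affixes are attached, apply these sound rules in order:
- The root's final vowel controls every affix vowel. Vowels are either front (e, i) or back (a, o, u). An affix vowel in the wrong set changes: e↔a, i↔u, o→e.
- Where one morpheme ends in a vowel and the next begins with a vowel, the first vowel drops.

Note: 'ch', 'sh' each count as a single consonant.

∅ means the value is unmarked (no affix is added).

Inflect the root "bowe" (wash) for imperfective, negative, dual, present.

Attach tense present -im → boweim.
Attach polarity negative -che → boweimche.
Attach number dual -ol → boweimcheol.
Attach aspect imperfective -cho → boweimcheolcho.
Apply vowel harmony: boweimcheolcho → boweimcheelche.
Apply vowel deletion: boweimcheelche → bowimchelche.

bowimchelche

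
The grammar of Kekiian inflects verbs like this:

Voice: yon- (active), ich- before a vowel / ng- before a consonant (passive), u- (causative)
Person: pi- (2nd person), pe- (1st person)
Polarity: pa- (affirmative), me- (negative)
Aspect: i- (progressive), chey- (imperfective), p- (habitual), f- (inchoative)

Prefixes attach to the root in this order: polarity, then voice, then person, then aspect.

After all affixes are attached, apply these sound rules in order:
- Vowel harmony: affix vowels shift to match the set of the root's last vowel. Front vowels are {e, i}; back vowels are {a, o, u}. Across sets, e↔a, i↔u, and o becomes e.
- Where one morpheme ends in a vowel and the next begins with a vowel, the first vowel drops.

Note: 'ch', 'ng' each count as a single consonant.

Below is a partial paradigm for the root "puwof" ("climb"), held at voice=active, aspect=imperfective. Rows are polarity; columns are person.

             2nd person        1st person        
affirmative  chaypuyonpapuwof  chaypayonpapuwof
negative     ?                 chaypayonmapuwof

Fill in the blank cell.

Attach polarity negative me- → mepuwof.
Attach voice active yon- → yonmepuwof.
Attach person 2nd person pi- → piyonmepuwof.
Attach aspect imperfective chey- → cheypiyonmepuwof.
Apply vowel harmony: cheypiyonmepuwof → chaypuyonmapuwof.
Vowel deletion: no change.

chaypuyonmapuwof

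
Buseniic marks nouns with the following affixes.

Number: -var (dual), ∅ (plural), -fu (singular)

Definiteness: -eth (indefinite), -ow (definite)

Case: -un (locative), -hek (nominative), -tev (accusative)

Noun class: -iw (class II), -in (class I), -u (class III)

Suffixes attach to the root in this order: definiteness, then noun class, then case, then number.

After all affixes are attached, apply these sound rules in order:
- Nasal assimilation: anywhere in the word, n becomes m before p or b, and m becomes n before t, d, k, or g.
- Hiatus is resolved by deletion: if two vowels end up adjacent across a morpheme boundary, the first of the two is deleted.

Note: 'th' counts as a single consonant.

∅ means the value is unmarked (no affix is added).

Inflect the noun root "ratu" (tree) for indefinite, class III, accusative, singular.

Attach definiteness indefinite -eth → ratueth.
Attach noun class class III -u → ratuethu.
Attach case accusative -tev → ratuethutev.
Attach number singular -fu → ratuethutevfu.
Nasal assimilation: no change.
Apply vowel deletion: ratuethutevfu → ratethutevfu.

ratethutevfu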